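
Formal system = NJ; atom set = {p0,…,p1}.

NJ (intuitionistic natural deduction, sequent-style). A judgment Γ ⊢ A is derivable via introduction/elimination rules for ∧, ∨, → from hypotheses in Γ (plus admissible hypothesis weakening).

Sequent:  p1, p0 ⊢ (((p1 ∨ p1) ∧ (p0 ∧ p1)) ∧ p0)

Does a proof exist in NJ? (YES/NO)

Derivation trace:
[∧I] p1, p0 ⊢ (((p1 ∨ p1) ∧ (p0 ∧ p1)) ∧ p0)
  [∧I] p1, p0 ⊢ ((p1 ∨ p1) ∧ (p0 ∧ p1))
    [∨I₂] p1 ⊢ (p1 ∨ p1)
      [Ax] p1 ⊢ p1
    [∧I] p1, p0 ⊢ (p0 ∧ p1)
      [Ax] p0 ⊢ p0
      [Ax] p1 ⊢ p1
  [Ax] p0 ⊢ p0

Result: YES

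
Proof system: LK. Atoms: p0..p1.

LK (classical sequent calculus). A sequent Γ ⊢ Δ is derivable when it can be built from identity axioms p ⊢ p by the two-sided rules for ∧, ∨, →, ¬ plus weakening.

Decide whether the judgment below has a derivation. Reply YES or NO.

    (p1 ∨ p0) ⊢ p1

Enumerate valuations to refute Γ ⊢ Δ:
  v=00: Γ:[(p1 ∨ p0)=F] Δ:[p1=F] refutes=False
  v=01: Γ:[(p1 ∨ p0)=T] Δ:[p1=T] refutes=False
  v=10: Γ:[(p1 ∨ p0)=T] Δ:[p1=F] refutes=True  ← countermodel

Result: NO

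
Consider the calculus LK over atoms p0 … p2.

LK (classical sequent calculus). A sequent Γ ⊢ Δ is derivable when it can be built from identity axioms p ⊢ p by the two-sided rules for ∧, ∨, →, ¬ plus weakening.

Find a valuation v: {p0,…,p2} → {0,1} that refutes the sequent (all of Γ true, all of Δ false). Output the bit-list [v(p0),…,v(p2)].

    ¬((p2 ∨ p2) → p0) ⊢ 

Truth-table refutation:
  v=000: Γ:[¬((p2 ∨ p2) → p0)=F] Δ:[] refutes=False
  v=001: Γ:[¬((p2 ∨ p2) → p0)=T] Δ:[] refutes=True  ← countermodel

Result: [0, 0, 1]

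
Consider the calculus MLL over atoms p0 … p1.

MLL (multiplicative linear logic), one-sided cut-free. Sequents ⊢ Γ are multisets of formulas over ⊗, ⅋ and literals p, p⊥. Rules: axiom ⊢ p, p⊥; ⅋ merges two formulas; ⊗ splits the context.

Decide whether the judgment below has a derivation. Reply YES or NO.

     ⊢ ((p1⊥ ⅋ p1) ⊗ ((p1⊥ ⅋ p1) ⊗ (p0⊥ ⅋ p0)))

Derivation (root first):
[⊗]  ⊢ ((p1⊥ ⅋ p1) ⊗ ((p1⊥ ⅋ p1) ⊗ (p0⊥ ⅋ p0)))
  [⅋]  ⊢ (p1⊥ ⅋ p1)
    [Ax]  ⊢ p1, p1⊥
  [⊗]  ⊢ ((p1⊥ ⅋ p1) ⊗ (p0⊥ ⅋ p0))
    [⅋]  ⊢ (p1⊥ ⅋ p1)
      [Ax]  ⊢ p1, p1⊥
    [⅋]  ⊢ (p0⊥ ⅋ p0)
      [Ax]  ⊢ p0, p0⊥

Result: YES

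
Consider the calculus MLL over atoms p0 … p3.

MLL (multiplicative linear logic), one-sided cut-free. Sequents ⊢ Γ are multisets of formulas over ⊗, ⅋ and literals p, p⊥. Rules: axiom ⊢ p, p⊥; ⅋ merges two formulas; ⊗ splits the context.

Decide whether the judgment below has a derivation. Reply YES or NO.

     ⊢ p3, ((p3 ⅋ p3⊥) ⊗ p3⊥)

Proof tree:
[⊗]  ⊢ p3, ((p3 ⅋ p3⊥) ⊗ p3⊥)
  [⅋]  ⊢ (p3 ⅋ p3⊥)
    [Ax]  ⊢ p3, p3⊥
  [Ax]  ⊢ p3, p3⊥

Result: YES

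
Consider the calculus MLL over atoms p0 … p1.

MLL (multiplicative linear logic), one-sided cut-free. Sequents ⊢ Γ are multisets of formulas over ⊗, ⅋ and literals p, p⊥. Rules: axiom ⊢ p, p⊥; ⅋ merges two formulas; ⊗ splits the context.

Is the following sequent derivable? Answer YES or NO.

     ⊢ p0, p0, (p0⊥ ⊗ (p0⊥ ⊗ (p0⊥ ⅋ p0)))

Derivation trace:
[⊗]  ⊢ p0, p0, (p0⊥ ⊗ (p0⊥ ⊗ (p0⊥ ⅋ p0)))
  [Ax]  ⊢ p0, p0⊥
  [⊗]  ⊢ p0, (p0⊥ ⊗ (p0⊥ ⅋ p0))
    [Ax]  ⊢ p0, p0⊥
    [⅋]  ⊢ (p0⊥ ⅋ p0)
      [Ax]  ⊢ p0, p0⊥

Result: YES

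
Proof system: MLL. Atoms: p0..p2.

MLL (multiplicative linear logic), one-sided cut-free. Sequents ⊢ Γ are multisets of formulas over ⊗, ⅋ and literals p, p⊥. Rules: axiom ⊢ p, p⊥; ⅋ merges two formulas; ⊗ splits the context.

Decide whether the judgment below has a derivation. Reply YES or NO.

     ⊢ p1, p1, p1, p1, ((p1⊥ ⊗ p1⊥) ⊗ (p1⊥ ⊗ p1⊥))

Derivation (root first):
[⊗]  ⊢ p1, p1, p1, p1, ((p1⊥ ⊗ p1⊥) ⊗ (p1⊥ ⊗ p1⊥))
  [⊗]  ⊢ p1, p1, (p1⊥ ⊗ p1⊥)
    [Ax]  ⊢ p1, p1⊥
    [Ax]  ⊢ p1, p1⊥
  [⊗]  ⊢ p1, p1, (p1⊥ ⊗ p1⊥)
    [Ax]  ⊢ p1, p1⊥
    [Ax]  ⊢ p1, p1⊥

Result: YES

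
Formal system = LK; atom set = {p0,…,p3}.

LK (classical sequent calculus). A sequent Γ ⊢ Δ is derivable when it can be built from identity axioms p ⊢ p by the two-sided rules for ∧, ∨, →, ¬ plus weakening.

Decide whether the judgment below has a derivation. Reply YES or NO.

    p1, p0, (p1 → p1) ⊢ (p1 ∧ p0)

Derivation (root first):
[∧R] p1, p0, (p1 → p1) ⊢ (p1 ∧ p0)
  [→L] p1, (p1 → p1) ⊢ p1
    [Ax] p1 ⊢ p1
    [Ax] p1 ⊢ p1
  [Ax] p0 ⊢ p0

Result: YES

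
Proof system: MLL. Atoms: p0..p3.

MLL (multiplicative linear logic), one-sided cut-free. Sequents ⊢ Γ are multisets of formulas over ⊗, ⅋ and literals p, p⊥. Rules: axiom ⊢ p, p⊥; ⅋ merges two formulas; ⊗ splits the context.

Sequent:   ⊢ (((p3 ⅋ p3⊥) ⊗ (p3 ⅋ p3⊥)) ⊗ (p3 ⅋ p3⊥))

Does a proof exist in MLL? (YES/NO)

Derivation (root first):
[⊗]  ⊢ (((p3 ⅋ p3⊥) ⊗ (p3 ⅋ p3⊥)) ⊗ (p3 ⅋ p3⊥))
  [⊗]  ⊢ ((p3 ⅋ p3⊥) ⊗ (p3 ⅋ p3⊥))
    [⅋]  ⊢ (p3 ⅋ p3⊥)
      [Ax]  ⊢ p3, p3⊥
    [⅋]  ⊢ (p3 ⅋ p3⊥)
      [Ax]  ⊢ p3, p3⊥
  [⅋]  ⊢ (p3 ⅋ p3⊥)
    [Ax]  ⊢ p3, p3⊥

Result: YES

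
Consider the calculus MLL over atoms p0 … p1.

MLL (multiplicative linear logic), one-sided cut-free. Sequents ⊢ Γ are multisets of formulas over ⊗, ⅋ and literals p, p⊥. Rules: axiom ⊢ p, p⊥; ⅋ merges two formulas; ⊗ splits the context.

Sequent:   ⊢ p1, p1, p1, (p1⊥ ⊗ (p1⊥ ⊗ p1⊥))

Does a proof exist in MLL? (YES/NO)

Proof tree:
[⊗]  ⊢ p1, p1, p1, (p1⊥ ⊗ (p1⊥ ⊗ p1⊥))
  [Ax]  ⊢ p1, p1⊥
  [⊗]  ⊢ p1, p1, (p1⊥ ⊗ p1⊥)
    [Ax]  ⊢ p1, p1⊥
    [Ax]  ⊢ p1, p1⊥

Result: YES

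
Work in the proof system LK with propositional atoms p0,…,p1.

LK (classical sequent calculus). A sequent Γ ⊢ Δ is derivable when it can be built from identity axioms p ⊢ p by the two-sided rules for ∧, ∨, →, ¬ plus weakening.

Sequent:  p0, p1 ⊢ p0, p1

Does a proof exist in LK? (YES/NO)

Derivation trace:
[WL] p0, p1 ⊢ p0, p1
  [WR] p0 ⊢ p0, p1
    [Ax] p0 ⊢ p0

Result: YES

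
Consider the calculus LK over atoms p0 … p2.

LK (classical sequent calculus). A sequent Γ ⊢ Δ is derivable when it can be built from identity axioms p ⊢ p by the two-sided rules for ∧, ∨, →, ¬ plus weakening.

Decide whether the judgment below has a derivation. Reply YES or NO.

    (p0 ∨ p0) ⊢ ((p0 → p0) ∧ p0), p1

Derivation (root first):
[WR] (p0 ∨ p0) ⊢ ((p0 → p0) ∧ p0), p1
  [∧R] (p0 ∨ p0) ⊢ ((p0 → p0) ∧ p0)
    [→R]  ⊢ (p0 → p0)
      [Ax] p0 ⊢ p0
    [∨L] (p0 ∨ p0) ⊢ p0
      [WR] p0 ⊢ p0, p0
        [Ax] p0 ⊢ p0
      [Ax] p0 ⊢ p0

Result: YES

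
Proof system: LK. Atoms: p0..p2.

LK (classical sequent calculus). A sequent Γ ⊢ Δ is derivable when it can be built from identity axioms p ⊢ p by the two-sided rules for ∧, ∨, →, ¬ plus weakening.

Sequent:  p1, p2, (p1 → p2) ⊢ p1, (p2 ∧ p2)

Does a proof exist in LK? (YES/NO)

Derivation trace:
[∧R] p1, p2, (p1 → p2) ⊢ p1, (p2 ∧ p2)
  [→L] p1, (p1 → p2) ⊢ p1, p2
    [WR] p1 ⊢ p1, p1
      [Ax] p1 ⊢ p1
    [Ax] p2 ⊢ p2
  [Ax] p2 ⊢ p2

Result: YES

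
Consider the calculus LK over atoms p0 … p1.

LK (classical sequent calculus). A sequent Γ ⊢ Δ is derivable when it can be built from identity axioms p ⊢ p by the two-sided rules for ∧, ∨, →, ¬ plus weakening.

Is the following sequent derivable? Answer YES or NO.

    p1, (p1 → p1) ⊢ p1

Proof tree:
[→L] p1, (p1 → p1) ⊢ p1
  [Ax] p1 ⊢ p1
  [WR] p1 ⊢ p1, p1
    [Ax] p1 ⊢ p1

Result: YES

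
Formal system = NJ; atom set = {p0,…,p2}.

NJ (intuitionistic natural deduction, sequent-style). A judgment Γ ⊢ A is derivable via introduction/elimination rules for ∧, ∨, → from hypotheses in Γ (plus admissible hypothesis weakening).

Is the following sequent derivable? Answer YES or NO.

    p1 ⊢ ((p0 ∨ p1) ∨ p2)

Derivation (root first):
[∨I₁] p1 ⊢ ((p0 ∨ p1) ∨ p2)
  [∨I₂] p1 ⊢ (p0 ∨ p1)
    [Ax] p1 ⊢ p1

Result: YES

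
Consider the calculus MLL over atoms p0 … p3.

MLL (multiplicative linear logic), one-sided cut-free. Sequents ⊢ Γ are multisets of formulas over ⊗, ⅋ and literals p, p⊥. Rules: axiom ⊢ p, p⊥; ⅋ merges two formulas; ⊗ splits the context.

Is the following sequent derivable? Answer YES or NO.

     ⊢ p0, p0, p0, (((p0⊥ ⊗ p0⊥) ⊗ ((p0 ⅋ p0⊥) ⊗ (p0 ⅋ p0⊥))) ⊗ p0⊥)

Proof tree:
[⊗]  ⊢ p0, p0, p0, (((p0⊥ ⊗ p0⊥) ⊗ ((p0 ⅋ p0⊥) ⊗ (p0 ⅋ p0⊥))) ⊗ p0⊥)
  [⊗]  ⊢ p0, p0, ((p0⊥ ⊗ p0⊥) ⊗ ((p0 ⅋ p0⊥) ⊗ (p0 ⅋ p0⊥)))
    [⊗]  ⊢ p0, p0, (p0⊥ ⊗ p0⊥)
      [Ax]  ⊢ p0, p0⊥
      [Ax]  ⊢ p0, p0⊥
    [⊗]  ⊢ ((p0 ⅋ p0⊥) ⊗ (p0 ⅋ p0⊥))
      [⅋]  ⊢ (p0 ⅋ p0⊥)
        [Ax]  ⊢ p0, p0⊥
      [⅋]  ⊢ (p0 ⅋ p0⊥)
        [Ax]  ⊢ p0, p0⊥
  [Ax]  ⊢ p0, p0⊥

Result: YES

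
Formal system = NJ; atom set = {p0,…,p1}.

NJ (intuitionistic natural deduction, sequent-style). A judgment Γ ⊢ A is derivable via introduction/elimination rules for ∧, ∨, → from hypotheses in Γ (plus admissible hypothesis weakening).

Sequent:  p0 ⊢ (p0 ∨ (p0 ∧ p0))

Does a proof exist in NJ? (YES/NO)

Proof tree:
[∨I₂] p0 ⊢ (p0 ∨ (p0 ∧ p0))
  [∧I] p0 ⊢ (p0 ∧ p0)
    [Ax] p0 ⊢ p0
    [Ax] p0 ⊢ p0

Result: YES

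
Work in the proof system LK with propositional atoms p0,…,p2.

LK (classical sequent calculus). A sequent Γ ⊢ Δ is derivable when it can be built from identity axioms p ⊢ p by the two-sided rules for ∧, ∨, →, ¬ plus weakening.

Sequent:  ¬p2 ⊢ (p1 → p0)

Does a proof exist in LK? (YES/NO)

Search for a countermodel by truth-table:
  v=000: Γ:[¬p2=T] Δ:[(p1 → p0)=T] refutes=False
  v=001: Γ:[¬p2=F] Δ:[(p1 → p0)=T] refutes=False
  v=010: Γ:[¬p2=T] Δ:[(p1 → p0)=F] refutes=True  ← countermodel

Result: NO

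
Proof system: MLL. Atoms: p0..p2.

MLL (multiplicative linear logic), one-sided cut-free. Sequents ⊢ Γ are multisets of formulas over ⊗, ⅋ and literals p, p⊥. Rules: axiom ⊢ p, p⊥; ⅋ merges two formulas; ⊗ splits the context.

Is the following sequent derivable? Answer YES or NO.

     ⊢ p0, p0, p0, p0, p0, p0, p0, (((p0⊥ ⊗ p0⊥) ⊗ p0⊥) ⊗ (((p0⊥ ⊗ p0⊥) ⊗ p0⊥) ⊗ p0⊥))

Derivation (root first):
[⊗]  ⊢ p0, p0, p0, p0, p0, p0, p0, (((p0⊥ ⊗ p0⊥) ⊗ p0⊥) ⊗ (((p0⊥ ⊗ p0⊥) ⊗ p0⊥) ⊗ p0⊥))
  [⊗]  ⊢ p0, p0, p0, ((p0⊥ ⊗ p0⊥) ⊗ p0⊥)
    [⊗]  ⊢ p0, p0, (p0⊥ ⊗ p0⊥)
      [Ax]  ⊢ p0, p0⊥
      [Ax]  ⊢ p0, p0⊥
    [Ax]  ⊢ p0, p0⊥
  [⊗]  ⊢ p0, p0, p0, p0, (((p0⊥ ⊗ p0⊥) ⊗ p0⊥) ⊗ p0⊥)
    [⊗]  ⊢ p0, p0, p0, ((p0⊥ ⊗ p0⊥) ⊗ p0⊥)
      [⊗]  ⊢ p0, p0, (p0⊥ ⊗ p0⊥)
        [Ax]  ⊢ p0, p0⊥
        [Ax]  ⊢ p0, p0⊥
      [Ax]  ⊢ p0, p0⊥
    [Ax]  ⊢ p0, p0⊥

Result: YES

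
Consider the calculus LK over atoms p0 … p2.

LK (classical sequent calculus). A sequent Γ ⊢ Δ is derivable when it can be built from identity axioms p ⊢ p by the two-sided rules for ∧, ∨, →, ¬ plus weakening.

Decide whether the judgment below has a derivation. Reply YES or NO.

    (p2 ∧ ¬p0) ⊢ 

Search for a countermodel by truth-table:
  v=000: Γ:[(p2 ∧ ¬p0)=F] Δ:[] refutes=False
  v=001: Γ:[(p2 ∧ ¬p0)=T] Δ:[] refutes=True  ← countermodel

Result: NO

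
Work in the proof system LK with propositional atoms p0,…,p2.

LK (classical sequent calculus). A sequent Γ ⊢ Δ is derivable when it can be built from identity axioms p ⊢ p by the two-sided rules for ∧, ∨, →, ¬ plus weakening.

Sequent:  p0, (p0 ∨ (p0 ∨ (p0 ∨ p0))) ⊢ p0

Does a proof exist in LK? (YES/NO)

Derivation trace:
[∨L] p0, (p0 ∨ (p0 ∨ (p0 ∨ p0))) ⊢ p0
  [WL] p0, p0 ⊢ p0
    [Ax] p0 ⊢ p0
  [∨L] (p0 ∨ (p0 ∨ p0)) ⊢ p0
    [Ax] p0 ⊢ p0
    [∨L] (p0 ∨ p0) ⊢ p0
      [Ax] p0 ⊢ p0
      [Ax] p0 ⊢ p0

Result: YES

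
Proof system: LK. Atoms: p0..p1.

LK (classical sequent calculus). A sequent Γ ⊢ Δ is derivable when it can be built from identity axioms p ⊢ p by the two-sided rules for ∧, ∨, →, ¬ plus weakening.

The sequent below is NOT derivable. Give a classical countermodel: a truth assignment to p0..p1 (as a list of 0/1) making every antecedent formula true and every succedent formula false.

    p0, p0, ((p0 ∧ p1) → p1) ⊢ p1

Search for a countermodel by truth-table:
  v=00: Γ:[p0=F, p0=F, ((p0 ∧ p1) → p1)=T] Δ:[p1=F] refutes=False
  v=01: Γ:[p0=F, p0=F, ((p0 ∧ p1) → p1)=T] Δ:[p1=T] refutes=False
  v=10: Γ:[p0=T, p0=T, ((p0 ∧ p1) → p1)=T] Δ:[p1=F] refutes=True  ← countermodel

Result: [1, 0]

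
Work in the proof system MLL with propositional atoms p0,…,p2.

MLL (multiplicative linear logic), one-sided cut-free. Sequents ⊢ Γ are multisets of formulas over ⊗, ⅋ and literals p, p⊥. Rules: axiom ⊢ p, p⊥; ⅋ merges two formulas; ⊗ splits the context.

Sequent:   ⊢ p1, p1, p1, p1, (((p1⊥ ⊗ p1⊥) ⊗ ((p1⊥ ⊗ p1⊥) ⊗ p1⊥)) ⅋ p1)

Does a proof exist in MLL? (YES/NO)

Derivation trace:
[⅋]  ⊢ p1, p1, p1, p1, (((p1⊥ ⊗ p1⊥) ⊗ ((p1⊥ ⊗ p1⊥) ⊗ p1⊥)) ⅋ p1)
  [⊗]  ⊢ p1, p1, p1, p1, p1, ((p1⊥ ⊗ p1⊥) ⊗ ((p1⊥ ⊗ p1⊥) ⊗ p1⊥))
    [⊗]  ⊢ p1, p1, (p1⊥ ⊗ p1⊥)
      [Ax]  ⊢ p1, p1⊥
      [Ax]  ⊢ p1, p1⊥
    [⊗]  ⊢ p1, p1, p1, ((p1⊥ ⊗ p1⊥) ⊗ p1⊥)
      [⊗]  ⊢ p1, p1, (p1⊥ ⊗ p1⊥)
        [Ax]  ⊢ p1, p1⊥
        [Ax]  ⊢ p1, p1⊥
      [Ax]  ⊢ p1, p1⊥

Result: YES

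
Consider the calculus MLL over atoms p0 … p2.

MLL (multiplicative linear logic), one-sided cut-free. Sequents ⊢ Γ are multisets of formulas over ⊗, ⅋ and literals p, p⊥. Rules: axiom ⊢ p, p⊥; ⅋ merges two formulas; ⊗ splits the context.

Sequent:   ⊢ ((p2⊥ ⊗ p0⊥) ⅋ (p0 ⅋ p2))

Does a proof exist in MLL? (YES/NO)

Derivation trace:
[⅋]  ⊢ ((p2⊥ ⊗ p0⊥) ⅋ (p0 ⅋ p2))
  [⅋]  ⊢ (p2⊥ ⊗ p0⊥), (p0 ⅋ p2)
    [⊗]  ⊢ p2, p0, (p2⊥ ⊗ p0⊥)
      [Ax]  ⊢ p2, p2⊥
      [Ax]  ⊢ p0, p0⊥

Result: YES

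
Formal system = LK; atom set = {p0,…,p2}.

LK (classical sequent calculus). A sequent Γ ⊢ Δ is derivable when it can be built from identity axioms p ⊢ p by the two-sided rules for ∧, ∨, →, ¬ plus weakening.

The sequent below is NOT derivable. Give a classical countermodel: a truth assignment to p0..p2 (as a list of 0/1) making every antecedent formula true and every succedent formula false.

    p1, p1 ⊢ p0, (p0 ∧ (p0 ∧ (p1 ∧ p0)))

Search for a countermodel by truth-table:
  v=000: Γ:[p1=F, p1=F] Δ:[p0=F, (p0 ∧ (p0 ∧ (p1 ∧ p0)))=F] refutes=False
  v=001: Γ:[p1=F, p1=F] Δ:[p0=F, (p0 ∧ (p0 ∧ (p1 ∧ p0)))=F] refutes=False
  v=010: Γ:[p1=T, p1=T] Δ:[p0=F, (p0 ∧ (p0 ∧ (p1 ∧ p0)))=F] refutes=True  ← countermodel

Result: [0, 1, 0]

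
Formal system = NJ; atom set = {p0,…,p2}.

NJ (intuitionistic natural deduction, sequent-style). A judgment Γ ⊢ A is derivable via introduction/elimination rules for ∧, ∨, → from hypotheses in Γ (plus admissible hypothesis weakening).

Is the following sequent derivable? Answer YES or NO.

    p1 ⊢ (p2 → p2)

Proof tree:
[Wk] p1 ⊢ (p2 → p2)
  [→I]  ⊢ (p2 → p2)
    [Ax] p2 ⊢ p2

Result: YES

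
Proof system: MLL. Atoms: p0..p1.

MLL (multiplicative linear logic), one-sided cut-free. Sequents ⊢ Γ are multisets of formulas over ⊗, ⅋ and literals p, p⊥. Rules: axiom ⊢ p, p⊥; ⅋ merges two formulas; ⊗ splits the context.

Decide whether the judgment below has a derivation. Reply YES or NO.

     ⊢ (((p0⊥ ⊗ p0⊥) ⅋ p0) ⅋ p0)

Derivation trace:
[⅋]  ⊢ (((p0⊥ ⊗ p0⊥) ⅋ p0) ⅋ p0)
  [⅋]  ⊢ p0, ((p0⊥ ⊗ p0⊥) ⅋ p0)
    [⊗]  ⊢ p0, p0, (p0⊥ ⊗ p0⊥)
      [Ax]  ⊢ p0, p0⊥
      [Ax]  ⊢ p0, p0⊥

Result: YES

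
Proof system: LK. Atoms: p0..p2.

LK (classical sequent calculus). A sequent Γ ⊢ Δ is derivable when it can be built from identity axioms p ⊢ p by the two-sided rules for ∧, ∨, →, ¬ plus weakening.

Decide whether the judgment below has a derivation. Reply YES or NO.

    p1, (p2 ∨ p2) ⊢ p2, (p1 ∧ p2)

Proof tree:
[∨L] p1, (p2 ∨ p2) ⊢ p2, (p1 ∧ p2)
  [∧R] p1, p2 ⊢ (p1 ∧ p2)
    [Ax] p1 ⊢ p1
    [Ax] p2 ⊢ p2
  [Ax] p2 ⊢ p2

Result: YES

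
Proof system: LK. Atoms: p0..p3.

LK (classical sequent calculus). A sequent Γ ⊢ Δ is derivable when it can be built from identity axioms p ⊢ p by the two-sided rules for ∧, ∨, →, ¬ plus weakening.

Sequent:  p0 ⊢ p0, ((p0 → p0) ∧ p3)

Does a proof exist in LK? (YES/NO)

Derivation (root first):
[∧R] p0 ⊢ p0, ((p0 → p0) ∧ p3)
  [→R]  ⊢ (p0 → p0)
    [Ax] p0 ⊢ p0
  [WR] p0 ⊢ p0, p3
    [Ax] p0 ⊢ p0

Result: YES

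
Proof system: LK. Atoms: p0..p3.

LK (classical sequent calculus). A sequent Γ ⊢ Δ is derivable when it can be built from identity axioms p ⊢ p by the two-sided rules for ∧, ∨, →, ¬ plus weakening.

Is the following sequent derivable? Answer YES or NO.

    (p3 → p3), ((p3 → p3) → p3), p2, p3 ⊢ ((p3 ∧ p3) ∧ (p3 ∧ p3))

Derivation trace:
[∧R] (p3 → p3), ((p3 → p3) → p3), p2, p3 ⊢ ((p3 ∧ p3) ∧ (p3 ∧ p3))
  [→L] (p3 → p3), ((p3 → p3) → p3) ⊢ (p3 ∧ p3)
    [→R] (p3 → p3) ⊢ (p3 → p3)
      [→L] p3, (p3 → p3) ⊢ p3
        [Ax] p3 ⊢ p3
        [Ax] p3 ⊢ p3
    [∧R] (p3 → p3), p3 ⊢ (p3 ∧ p3)
      [→L] p3, (p3 → p3) ⊢ p3
        [Ax] p3 ⊢ p3
        [Ax] p3 ⊢ p3
      [→L] p3, (p3 → p3) ⊢ p3
        [Ax] p3 ⊢ p3
        [Ax] p3 ⊢ p3
  [WL] (p3 → p3), p3, p2 ⊢ (p3 ∧ p3)
    [∧R] (p3 → p3), p3 ⊢ (p3 ∧ p3)
      [→L] p3, (p3 → p3) ⊢ p3
        [Ax] p3 ⊢ p3
        [Ax] p3 ⊢ p3
      [→L] p3, (p3 → p3) ⊢ p3
        [Ax] p3 ⊢ p3
        [Ax] p3 ⊢ p3

Result: YES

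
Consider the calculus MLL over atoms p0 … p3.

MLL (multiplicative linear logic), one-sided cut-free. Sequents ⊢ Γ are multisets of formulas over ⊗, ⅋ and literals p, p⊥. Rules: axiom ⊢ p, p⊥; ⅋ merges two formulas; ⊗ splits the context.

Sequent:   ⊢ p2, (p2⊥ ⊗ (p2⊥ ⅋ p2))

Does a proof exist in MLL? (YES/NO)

Derivation (root first):
[⊗]  ⊢ p2, (p2⊥ ⊗ (p2⊥ ⅋ p2))
  [Ax]  ⊢ p2, p2⊥
  [⅋]  ⊢ (p2⊥ ⅋ p2)
    [Ax]  ⊢ p2, p2⊥

Result: YES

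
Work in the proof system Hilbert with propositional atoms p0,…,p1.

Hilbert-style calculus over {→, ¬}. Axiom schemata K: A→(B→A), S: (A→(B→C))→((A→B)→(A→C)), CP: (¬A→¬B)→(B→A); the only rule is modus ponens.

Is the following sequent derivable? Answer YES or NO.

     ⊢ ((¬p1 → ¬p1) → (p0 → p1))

Search for a countermodel by truth-table:
  v=00: Γ:[] Δ:[((¬p1 → ¬p1) → (p0 → p1))=T] refutes=False
  v=01: Γ:[] Δ:[((¬p1 → ¬p1) → (p0 → p1))=T] refutes=False
  v=10: Γ:[] Δ:[((¬p1 → ¬p1) → (p0 → p1))=F] refutes=True  ← countermodel

Result: NO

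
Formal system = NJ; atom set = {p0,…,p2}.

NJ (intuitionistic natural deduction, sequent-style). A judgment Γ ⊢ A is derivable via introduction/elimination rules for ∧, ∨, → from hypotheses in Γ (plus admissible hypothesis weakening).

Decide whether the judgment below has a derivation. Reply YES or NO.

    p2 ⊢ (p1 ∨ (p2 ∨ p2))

Proof tree:
[∨I₂] p2 ⊢ (p1 ∨ (p2 ∨ p2))
  [∨I₁] p2 ⊢ (p2 ∨ p2)
    [Ax] p2 ⊢ p2

Result: YES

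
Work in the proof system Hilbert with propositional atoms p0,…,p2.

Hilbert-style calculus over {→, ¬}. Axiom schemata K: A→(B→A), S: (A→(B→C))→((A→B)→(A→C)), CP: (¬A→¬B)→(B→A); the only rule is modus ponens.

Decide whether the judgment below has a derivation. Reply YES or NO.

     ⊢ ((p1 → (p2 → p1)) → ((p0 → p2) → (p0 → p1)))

Search for a countermodel by truth-table:
  v=000: Γ:[] Δ:[((p1 → (p2 → p1)) → ((p0 → p2) → (p0 → p1)))=T] refutes=False
  v=001: Γ:[] Δ:[((p1 → (p2 → p1)) → ((p0 → p2) → (p0 → p1)))=T] refutes=False
  v=010: Γ:[] Δ:[((p1 → (p2 → p1)) → ((p0 → p2) → (p0 → p1)))=T] refutes=False
  v=011: Γ:[] Δ:[((p1 → (p2 → p1)) → ((p0 → p2) → (p0 → p1)))=T] refutes=False
  v=100: Γ:[] Δ:[((p1 → (p2 → p1)) → ((p0 → p2) → (p0 → p1)))=T] refutes=False
  v=101: Γ:[] Δ:[((p1 → (p2 → p1)) → ((p0 → p2) → (p0 → p1)))=F] refutes=True  ← countermodel

Result: NO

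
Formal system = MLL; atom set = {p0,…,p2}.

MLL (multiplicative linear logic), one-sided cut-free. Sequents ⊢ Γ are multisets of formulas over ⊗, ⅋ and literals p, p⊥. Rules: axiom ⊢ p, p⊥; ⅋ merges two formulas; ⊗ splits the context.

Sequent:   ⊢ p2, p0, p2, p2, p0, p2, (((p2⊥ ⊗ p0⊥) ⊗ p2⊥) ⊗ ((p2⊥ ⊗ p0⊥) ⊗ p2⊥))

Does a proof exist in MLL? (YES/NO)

Proof tree:
[⊗]  ⊢ p2, p0, p2, p2, p0, p2, (((p2⊥ ⊗ p0⊥) ⊗ p2⊥) ⊗ ((p2⊥ ⊗ p0⊥) ⊗ p2⊥))
  [⊗]  ⊢ p2, p0, p2, ((p2⊥ ⊗ p0⊥) ⊗ p2⊥)
    [⊗]  ⊢ p2, p0, (p2⊥ ⊗ p0⊥)
      [Ax]  ⊢ p2, p2⊥
      [Ax]  ⊢ p0, p0⊥
    [Ax]  ⊢ p2, p2⊥
  [⊗]  ⊢ p2, p0, p2, ((p2⊥ ⊗ p0⊥) ⊗ p2⊥)
    [⊗]  ⊢ p2, p0, (p2⊥ ⊗ p0⊥)
      [Ax]  ⊢ p2, p2⊥
      [Ax]  ⊢ p0, p0⊥
    [Ax]  ⊢ p2, p2⊥

Result: YES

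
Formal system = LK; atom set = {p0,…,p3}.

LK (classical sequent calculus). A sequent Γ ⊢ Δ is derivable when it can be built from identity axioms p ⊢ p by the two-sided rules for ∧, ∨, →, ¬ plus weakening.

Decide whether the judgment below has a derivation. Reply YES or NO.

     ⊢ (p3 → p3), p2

Derivation trace:
[WR]  ⊢ (p3 → p3), p2
  [→R]  ⊢ (p3 → p3)
    [Ax] p3 ⊢ p3

Result: YES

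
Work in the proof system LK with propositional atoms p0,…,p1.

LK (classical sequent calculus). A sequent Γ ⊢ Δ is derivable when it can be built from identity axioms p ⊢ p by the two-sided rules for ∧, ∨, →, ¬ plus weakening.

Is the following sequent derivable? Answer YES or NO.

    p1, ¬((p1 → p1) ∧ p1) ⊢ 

Derivation trace:
[¬L] p1, ¬((p1 → p1) ∧ p1) ⊢ 
  [∧R] p1 ⊢ ((p1 → p1) ∧ p1)
    [→R]  ⊢ (p1 → p1)
      [Ax] p1 ⊢ p1
    [Ax] p1 ⊢ p1

Result: YES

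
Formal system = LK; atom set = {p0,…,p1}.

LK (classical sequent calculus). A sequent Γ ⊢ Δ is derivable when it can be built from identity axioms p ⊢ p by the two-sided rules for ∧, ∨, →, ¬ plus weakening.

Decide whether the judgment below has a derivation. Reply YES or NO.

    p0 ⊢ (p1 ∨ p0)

Derivation (root first):
[∨R] p0 ⊢ (p1 ∨ p0)
  [WR] p0 ⊢ p0, p1
    [Ax] p0 ⊢ p0

Result: YES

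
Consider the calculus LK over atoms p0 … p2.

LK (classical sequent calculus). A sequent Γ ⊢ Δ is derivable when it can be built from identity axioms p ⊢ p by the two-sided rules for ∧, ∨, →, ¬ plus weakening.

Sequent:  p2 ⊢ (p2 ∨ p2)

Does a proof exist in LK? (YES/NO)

Proof tree:
[∨R] p2 ⊢ (p2 ∨ p2)
  [WR] p2 ⊢ p2, p2
    [Ax] p2 ⊢ p2

Result: YES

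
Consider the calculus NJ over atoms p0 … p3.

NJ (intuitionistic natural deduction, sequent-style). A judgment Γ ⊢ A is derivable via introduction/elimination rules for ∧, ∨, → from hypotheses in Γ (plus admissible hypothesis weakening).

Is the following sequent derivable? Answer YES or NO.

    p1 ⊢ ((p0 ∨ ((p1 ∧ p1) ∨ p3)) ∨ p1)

Derivation (root first):
[∨I₁] p1 ⊢ ((p0 ∨ ((p1 ∧ p1) ∨ p3)) ∨ p1)
  [∨I₂] p1 ⊢ (p0 ∨ ((p1 ∧ p1) ∨ p3))
    [∨I₁] p1 ⊢ ((p1 ∧ p1) ∨ p3)
      [∧I] p1 ⊢ (p1 ∧ p1)
        [Ax] p1 ⊢ p1
        [Ax] p1 ⊢ p1

Result: YES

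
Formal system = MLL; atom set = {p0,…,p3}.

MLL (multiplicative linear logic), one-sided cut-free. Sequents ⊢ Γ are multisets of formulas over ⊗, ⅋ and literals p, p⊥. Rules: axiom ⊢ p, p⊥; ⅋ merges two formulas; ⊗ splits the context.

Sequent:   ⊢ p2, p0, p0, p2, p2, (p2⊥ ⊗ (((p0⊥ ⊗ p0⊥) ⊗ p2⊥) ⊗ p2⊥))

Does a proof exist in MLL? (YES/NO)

Proof tree:
[⊗]  ⊢ p2, p0, p0, p2, p2, (p2⊥ ⊗ (((p0⊥ ⊗ p0⊥) ⊗ p2⊥) ⊗ p2⊥))
  [Ax]  ⊢ p2, p2⊥
  [⊗]  ⊢ p0, p0, p2, p2, (((p0⊥ ⊗ p0⊥) ⊗ p2⊥) ⊗ p2⊥)
    [⊗]  ⊢ p0, p0, p2, ((p0⊥ ⊗ p0⊥) ⊗ p2⊥)
      [⊗]  ⊢ p0, p0, (p0⊥ ⊗ p0⊥)
        [Ax]  ⊢ p0, p0⊥
        [Ax]  ⊢ p0, p0⊥
      [Ax]  ⊢ p2, p2⊥
    [Ax]  ⊢ p2, p2⊥

Result: YES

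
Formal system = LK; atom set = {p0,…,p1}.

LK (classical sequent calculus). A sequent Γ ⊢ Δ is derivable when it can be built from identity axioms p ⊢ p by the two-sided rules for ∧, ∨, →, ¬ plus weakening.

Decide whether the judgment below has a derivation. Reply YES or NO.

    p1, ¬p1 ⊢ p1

Proof tree:
[¬L] p1, ¬p1 ⊢ p1
  [WR] p1 ⊢ p1, p1
    [Ax] p1 ⊢ p1

Result: YES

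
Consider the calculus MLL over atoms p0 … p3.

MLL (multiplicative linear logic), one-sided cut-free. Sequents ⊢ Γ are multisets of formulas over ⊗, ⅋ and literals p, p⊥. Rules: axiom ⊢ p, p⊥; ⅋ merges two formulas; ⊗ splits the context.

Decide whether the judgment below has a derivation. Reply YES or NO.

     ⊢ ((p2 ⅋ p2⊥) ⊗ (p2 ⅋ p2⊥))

Derivation (root first):
[⊗]  ⊢ ((p2 ⅋ p2⊥) ⊗ (p2 ⅋ p2⊥))
  [⅋]  ⊢ (p2 ⅋ p2⊥)
    [Ax]  ⊢ p2, p2⊥
  [⅋]  ⊢ (p2 ⅋ p2⊥)
    [Ax]  ⊢ p2, p2⊥

Result: YES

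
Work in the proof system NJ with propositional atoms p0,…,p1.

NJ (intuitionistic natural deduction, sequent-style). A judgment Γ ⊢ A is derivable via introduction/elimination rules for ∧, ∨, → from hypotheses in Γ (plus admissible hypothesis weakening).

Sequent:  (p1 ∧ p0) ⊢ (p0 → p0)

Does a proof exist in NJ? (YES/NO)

Derivation trace:
[Wk] (p1 ∧ p0) ⊢ (p0 → p0)
  [→I]  ⊢ (p0 → p0)
    [Ax] p0 ⊢ p0

Result: YES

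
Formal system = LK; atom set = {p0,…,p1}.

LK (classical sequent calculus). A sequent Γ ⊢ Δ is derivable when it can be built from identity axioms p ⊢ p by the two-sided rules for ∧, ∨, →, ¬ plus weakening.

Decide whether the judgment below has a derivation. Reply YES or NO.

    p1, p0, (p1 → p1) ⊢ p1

Proof tree:
[→L] p1, p0, (p1 → p1) ⊢ p1
  [WL] p1, p0 ⊢ p1
    [Ax] p1 ⊢ p1
  [Ax] p1 ⊢ p1

Result: YES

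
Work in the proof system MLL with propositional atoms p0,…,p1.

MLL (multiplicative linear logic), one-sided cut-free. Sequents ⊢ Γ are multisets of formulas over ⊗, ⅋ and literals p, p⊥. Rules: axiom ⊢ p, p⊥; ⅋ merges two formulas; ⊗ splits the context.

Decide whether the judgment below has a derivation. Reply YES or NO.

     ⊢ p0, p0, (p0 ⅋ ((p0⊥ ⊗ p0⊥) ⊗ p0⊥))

Proof tree:
[⅋]  ⊢ p0, p0, (p0 ⅋ ((p0⊥ ⊗ p0⊥) ⊗ p0⊥))
  [⊗]  ⊢ p0, p0, p0, ((p0⊥ ⊗ p0⊥) ⊗ p0⊥)
    [⊗]  ⊢ p0, p0, (p0⊥ ⊗ p0⊥)
      [Ax]  ⊢ p0, p0⊥
      [Ax]  ⊢ p0, p0⊥
    [Ax]  ⊢ p0, p0⊥

Result: YES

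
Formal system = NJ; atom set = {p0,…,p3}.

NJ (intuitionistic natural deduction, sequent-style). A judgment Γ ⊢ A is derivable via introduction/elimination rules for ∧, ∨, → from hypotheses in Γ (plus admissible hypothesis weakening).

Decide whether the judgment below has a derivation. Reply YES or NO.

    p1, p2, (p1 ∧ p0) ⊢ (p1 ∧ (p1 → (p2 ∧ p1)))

Proof tree:
[∧I] p1, p2, (p1 ∧ p0) ⊢ (p1 ∧ (p1 → (p2 ∧ p1)))
  [Ax] p1 ⊢ p1
  [Wk] p2, (p1 ∧ p0) ⊢ (p1 → (p2 ∧ p1))
    [→I] p2 ⊢ (p1 → (p2 ∧ p1))
      [∧I] p1, p2 ⊢ (p2 ∧ p1)
        [Ax] p2 ⊢ p2
        [Ax] p1 ⊢ p1

Result: YES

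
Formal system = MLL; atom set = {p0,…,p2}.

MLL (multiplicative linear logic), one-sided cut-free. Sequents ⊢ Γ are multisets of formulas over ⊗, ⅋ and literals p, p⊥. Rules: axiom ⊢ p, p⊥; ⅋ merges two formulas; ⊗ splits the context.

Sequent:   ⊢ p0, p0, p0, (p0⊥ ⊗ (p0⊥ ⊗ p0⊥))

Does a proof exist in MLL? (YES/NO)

Derivation (root first):
[⊗]  ⊢ p0, p0, p0, (p0⊥ ⊗ (p0⊥ ⊗ p0⊥))
  [Ax]  ⊢ p0, p0⊥
  [⊗]  ⊢ p0, p0, (p0⊥ ⊗ p0⊥)
    [Ax]  ⊢ p0, p0⊥
    [Ax]  ⊢ p0, p0⊥

Result: YES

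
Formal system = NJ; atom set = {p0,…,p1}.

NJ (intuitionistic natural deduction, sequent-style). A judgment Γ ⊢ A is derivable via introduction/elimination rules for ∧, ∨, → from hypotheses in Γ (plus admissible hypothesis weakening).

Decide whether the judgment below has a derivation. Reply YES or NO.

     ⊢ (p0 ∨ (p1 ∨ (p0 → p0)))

Derivation trace:
[∨I₂]  ⊢ (p0 ∨ (p1 ∨ (p0 → p0)))
  [∨I₂]  ⊢ (p1 ∨ (p0 → p0))
    [→I]  ⊢ (p0 → p0)
      [Ax] p0 ⊢ p0

Result: YES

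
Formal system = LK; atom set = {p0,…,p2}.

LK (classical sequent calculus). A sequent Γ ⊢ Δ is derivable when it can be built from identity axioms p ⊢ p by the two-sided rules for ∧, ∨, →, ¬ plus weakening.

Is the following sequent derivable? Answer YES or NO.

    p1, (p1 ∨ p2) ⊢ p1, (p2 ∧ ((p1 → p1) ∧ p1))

Derivation trace:
[∧R] p1, (p1 ∨ p2) ⊢ p1, (p2 ∧ ((p1 → p1) ∧ p1))
  [∨L] (p1 ∨ p2) ⊢ p1, p2
    [Ax] p1 ⊢ p1
    [Ax] p2 ⊢ p2
  [∧R] p1 ⊢ ((p1 → p1) ∧ p1)
    [→R]  ⊢ (p1 → p1)
      [Ax] p1 ⊢ p1
    [Ax] p1 ⊢ p1

Result: YES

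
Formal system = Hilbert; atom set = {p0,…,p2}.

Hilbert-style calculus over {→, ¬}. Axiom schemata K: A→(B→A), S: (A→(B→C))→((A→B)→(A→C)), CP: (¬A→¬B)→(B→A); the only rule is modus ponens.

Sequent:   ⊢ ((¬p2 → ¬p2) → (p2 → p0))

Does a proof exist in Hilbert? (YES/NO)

Truth-table refutation:
  v=000: Γ:[] Δ:[((¬p2 → ¬p2) → (p2 → p0))=T] refutes=False
  v=001: Γ:[] Δ:[((¬p2 → ¬p2) → (p2 → p0))=F] refutes=True  ← countermodel

Result: NO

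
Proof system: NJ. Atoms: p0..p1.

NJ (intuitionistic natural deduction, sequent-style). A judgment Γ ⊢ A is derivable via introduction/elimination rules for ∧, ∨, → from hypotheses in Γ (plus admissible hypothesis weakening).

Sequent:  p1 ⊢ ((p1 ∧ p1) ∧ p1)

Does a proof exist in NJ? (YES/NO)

Derivation trace:
[∧I] p1 ⊢ ((p1 ∧ p1) ∧ p1)
  [∧I] p1 ⊢ (p1 ∧ p1)
    [Wk] p1, p1 ⊢ p1
      [Ax] p1 ⊢ p1
    [Wk] p1, p1 ⊢ p1
      [Ax] p1 ⊢ p1
  [Ax] p1 ⊢ p1

Result: YES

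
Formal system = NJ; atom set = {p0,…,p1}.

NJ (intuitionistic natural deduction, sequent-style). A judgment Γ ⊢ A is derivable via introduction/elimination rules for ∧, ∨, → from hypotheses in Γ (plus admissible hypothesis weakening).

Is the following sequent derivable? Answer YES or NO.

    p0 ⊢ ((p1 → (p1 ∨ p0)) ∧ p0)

Derivation (root first):
[∧I] p0 ⊢ ((p1 → (p1 ∨ p0)) ∧ p0)
  [→I]  ⊢ (p1 → (p1 ∨ p0))
    [∨I₁] p1 ⊢ (p1 ∨ p0)
      [Ax] p1 ⊢ p1
  [Ax] p0 ⊢ p0

Result: YES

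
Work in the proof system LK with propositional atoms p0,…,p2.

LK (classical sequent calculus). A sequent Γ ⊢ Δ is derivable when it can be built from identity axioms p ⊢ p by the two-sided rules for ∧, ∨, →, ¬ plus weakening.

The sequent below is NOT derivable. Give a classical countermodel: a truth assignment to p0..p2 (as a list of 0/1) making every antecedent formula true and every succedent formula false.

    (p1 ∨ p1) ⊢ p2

Enumerate valuations to refute Γ ⊢ Δ:
  v=000: Γ:[(p1 ∨ p1)=F] Δ:[p2=F] refutes=False
  v=001: Γ:[(p1 ∨ p1)=F] Δ:[p2=T] refutes=False
  v=010: Γ:[(p1 ∨ p1)=T] Δ:[p2=F] refutes=True  ← countermodel

Result: [0, 1, 0]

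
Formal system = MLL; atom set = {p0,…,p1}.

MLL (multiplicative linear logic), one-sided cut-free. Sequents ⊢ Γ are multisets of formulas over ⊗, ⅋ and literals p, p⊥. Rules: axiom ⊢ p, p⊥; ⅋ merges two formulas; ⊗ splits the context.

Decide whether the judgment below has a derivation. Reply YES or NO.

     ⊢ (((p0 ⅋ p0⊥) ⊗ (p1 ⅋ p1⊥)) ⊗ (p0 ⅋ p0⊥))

Derivation (root first):
[⊗]  ⊢ (((p0 ⅋ p0⊥) ⊗ (p1 ⅋ p1⊥)) ⊗ (p0 ⅋ p0⊥))
  [⊗]  ⊢ ((p0 ⅋ p0⊥) ⊗ (p1 ⅋ p1⊥))
    [⅋]  ⊢ (p0 ⅋ p0⊥)
      [Ax]  ⊢ p0, p0⊥
    [⅋]  ⊢ (p1 ⅋ p1⊥)
      [Ax]  ⊢ p1, p1⊥
  [⅋]  ⊢ (p0 ⅋ p0⊥)
    [Ax]  ⊢ p0, p0⊥

Result: YES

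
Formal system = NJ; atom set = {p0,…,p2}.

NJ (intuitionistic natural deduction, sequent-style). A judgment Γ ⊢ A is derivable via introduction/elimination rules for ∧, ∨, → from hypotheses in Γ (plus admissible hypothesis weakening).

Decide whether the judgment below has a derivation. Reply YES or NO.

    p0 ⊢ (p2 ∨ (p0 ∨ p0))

Proof tree:
[∨I₂] p0 ⊢ (p2 ∨ (p0 ∨ p0))
  [∨I₂] p0 ⊢ (p0 ∨ p0)
    [Ax] p0 ⊢ p0

Result: YES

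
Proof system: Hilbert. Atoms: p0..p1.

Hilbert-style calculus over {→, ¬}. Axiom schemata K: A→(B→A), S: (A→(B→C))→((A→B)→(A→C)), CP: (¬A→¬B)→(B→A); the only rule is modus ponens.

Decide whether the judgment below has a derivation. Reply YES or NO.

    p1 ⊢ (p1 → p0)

Search for a countermodel by truth-table:
  v=00: Γ:[p1=F] Δ:[(p1 → p0)=T] refutes=False
  v=01: Γ:[p1=T] Δ:[(p1 → p0)=F] refutes=True  ← countermodel

Result: NO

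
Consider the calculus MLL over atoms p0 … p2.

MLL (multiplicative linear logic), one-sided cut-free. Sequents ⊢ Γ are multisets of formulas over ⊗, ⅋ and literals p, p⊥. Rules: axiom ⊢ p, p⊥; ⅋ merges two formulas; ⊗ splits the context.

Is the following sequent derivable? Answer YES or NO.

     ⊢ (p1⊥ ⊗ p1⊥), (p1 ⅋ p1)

Derivation trace:
[⅋]  ⊢ (p1⊥ ⊗ p1⊥), (p1 ⅋ p1)
  [⊗]  ⊢ p1, p1, (p1⊥ ⊗ p1⊥)
    [Ax]  ⊢ p1, p1⊥
    [Ax]  ⊢ p1, p1⊥

Result: YES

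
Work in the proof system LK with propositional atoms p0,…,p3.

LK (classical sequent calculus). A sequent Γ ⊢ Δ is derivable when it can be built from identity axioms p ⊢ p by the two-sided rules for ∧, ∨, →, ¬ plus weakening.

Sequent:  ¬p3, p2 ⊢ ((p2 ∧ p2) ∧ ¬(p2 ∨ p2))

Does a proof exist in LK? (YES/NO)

Truth-table refutation:
  v=0000: Γ:[¬p3=T, p2=F] Δ:[((p2 ∧ p2) ∧ ¬(p2 ∨ p2))=F] refutes=False
  v=0001: Γ:[¬p3=F, p2=F] Δ:[((p2 ∧ p2) ∧ ¬(p2 ∨ p2))=F] refutes=False
  v=0010: Γ:[¬p3=T, p2=T] Δ:[((p2 ∧ p2) ∧ ¬(p2 ∨ p2))=F] refutes=True  ← countermodel

Result: NO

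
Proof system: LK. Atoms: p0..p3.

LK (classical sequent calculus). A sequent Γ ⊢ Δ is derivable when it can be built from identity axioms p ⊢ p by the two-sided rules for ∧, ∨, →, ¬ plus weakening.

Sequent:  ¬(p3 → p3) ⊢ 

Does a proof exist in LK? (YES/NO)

Derivation (root first):
[¬L] ¬(p3 → p3) ⊢ 
  [→R]  ⊢ (p3 → p3)
    [Ax] p3 ⊢ p3

Result: YES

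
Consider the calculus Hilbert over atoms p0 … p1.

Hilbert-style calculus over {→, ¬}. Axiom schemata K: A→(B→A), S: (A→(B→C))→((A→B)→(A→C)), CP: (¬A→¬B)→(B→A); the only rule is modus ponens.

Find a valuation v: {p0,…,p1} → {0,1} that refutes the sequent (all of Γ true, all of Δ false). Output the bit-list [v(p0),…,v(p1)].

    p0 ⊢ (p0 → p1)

Search for a countermodel by truth-table:
  v=00: Γ:[p0=F] Δ:[(p0 → p1)=T] refutes=False
  v=01: Γ:[p0=F] Δ:[(p0 → p1)=T] refutes=False
  v=10: Γ:[p0=T] Δ:[(p0 → p1)=F] refutes=True  ← countermodel

Result: [1, 0]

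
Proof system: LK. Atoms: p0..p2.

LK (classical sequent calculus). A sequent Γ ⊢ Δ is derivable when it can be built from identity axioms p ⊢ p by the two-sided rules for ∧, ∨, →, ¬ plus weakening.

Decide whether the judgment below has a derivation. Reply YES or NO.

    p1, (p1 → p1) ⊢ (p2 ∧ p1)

Enumerate valuations to refute Γ ⊢ Δ:
  v=000: Γ:[p1=F, (p1 → p1)=T] Δ:[(p2 ∧ p1)=F] refutes=False
  v=001: Γ:[p1=F, (p1 → p1)=T] Δ:[(p2 ∧ p1)=F] refutes=False
  v=010: Γ:[p1=T, (p1 → p1)=T] Δ:[(p2 ∧ p1)=F] refutes=True  ← countermodel

Result: NO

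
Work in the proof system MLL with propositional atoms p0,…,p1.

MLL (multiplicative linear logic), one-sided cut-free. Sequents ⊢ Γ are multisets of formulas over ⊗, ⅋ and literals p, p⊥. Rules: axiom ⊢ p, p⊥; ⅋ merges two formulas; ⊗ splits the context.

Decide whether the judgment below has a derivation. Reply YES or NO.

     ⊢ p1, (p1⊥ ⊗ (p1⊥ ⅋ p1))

Proof tree:
[⊗]  ⊢ p1, (p1⊥ ⊗ (p1⊥ ⅋ p1))
  [Ax]  ⊢ p1, p1⊥
  [⅋]  ⊢ (p1⊥ ⅋ p1)
    [Ax]  ⊢ p1, p1⊥

Result: YES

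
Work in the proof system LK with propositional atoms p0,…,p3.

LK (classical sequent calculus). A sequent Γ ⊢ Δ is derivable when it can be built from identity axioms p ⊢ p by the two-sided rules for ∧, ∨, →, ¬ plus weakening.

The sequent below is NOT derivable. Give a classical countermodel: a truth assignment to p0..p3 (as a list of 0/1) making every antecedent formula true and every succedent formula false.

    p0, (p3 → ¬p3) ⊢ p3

Search for a countermodel by truth-table:
  v=0000: Γ:[p0=F, (p3 → ¬p3)=T] Δ:[p3=F] refutes=False
  v=0001: Γ:[p0=F, (p3 → ¬p3)=F] Δ:[p3=T] refutes=False
  v=0010: Γ:[p0=F, (p3 → ¬p3)=T] Δ:[p3=F] refutes=False
  v=0011: Γ:[p0=F, (p3 → ¬p3)=F] Δ:[p3=T] refutes=False
  v=0100: Γ:[p0=F, (p3 → ¬p3)=T] Δ:[p3=F] refutes=False
  v=0101: Γ:[p0=F, (p3 → ¬p3)=F] Δ:[p3=T] refutes=False
  v=0110: Γ:[p0=F, (p3 → ¬p3)=T] Δ:[p3=F] refutes=False
  v=0111: Γ:[p0=F, (p3 → ¬p3)=F] Δ:[p3=T] refutes=False
  v=1000: Γ:[p0=T, (p3 → ¬p3)=T] Δ:[p3=F] refutes=True  ← countermodel

Result: [1, 0, 0, 0]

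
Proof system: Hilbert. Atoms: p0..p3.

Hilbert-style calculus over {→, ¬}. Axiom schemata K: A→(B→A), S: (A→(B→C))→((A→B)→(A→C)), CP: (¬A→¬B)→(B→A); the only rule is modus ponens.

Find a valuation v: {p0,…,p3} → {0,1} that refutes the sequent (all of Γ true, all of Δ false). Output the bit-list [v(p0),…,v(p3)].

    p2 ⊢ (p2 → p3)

Search for a countermodel by truth-table:
  v=0000: Γ:[p2=F] Δ:[(p2 → p3)=T] refutes=False
  v=0001: Γ:[p2=F] Δ:[(p2 → p3)=T] refutes=False
  v=0010: Γ:[p2=T] Δ:[(p2 → p3)=F] refutes=True  ← countermodel

Result: [0, 0, 1, 0]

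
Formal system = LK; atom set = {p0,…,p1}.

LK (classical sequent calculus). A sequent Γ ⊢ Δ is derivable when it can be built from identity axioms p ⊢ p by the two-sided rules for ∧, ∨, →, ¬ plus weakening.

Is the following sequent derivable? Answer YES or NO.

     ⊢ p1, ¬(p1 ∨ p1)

Derivation trace:
[¬R]  ⊢ p1, ¬(p1 ∨ p1)
  [∨L] (p1 ∨ p1) ⊢ p1
    [Ax] p1 ⊢ p1
    [Ax] p1 ⊢ p1

Result: YES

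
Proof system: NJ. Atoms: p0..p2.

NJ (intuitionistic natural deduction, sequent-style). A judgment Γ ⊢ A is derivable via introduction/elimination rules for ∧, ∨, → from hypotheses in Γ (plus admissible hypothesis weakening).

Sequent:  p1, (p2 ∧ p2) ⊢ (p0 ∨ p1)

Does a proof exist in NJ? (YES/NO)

Proof tree:
[Wk] p1, (p2 ∧ p2) ⊢ (p0 ∨ p1)
  [∨I₂] p1 ⊢ (p0 ∨ p1)
    [Ax] p1 ⊢ p1

Result: YES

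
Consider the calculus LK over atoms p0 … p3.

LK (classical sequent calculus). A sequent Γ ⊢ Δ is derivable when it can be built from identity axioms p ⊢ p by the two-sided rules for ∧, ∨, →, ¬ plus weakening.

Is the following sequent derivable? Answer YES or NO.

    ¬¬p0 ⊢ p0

Derivation trace:
[¬L] ¬¬p0 ⊢ p0
  [¬R]  ⊢ p0, ¬p0
    [Ax] p0 ⊢ p0

Result: YES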